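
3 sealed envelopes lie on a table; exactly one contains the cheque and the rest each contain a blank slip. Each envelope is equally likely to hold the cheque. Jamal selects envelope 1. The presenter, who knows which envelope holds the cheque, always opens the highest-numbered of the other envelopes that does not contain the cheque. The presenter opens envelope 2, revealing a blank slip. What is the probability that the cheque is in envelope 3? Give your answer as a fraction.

1

Condition on the true location of the cheque.
If it is in envelope 1 (prior 1/3): the presenter would have opened envelope 3 instead, probability 0; weight (1/3)·0 = 0.
If it is in envelope 2 (prior 1/3): the presenter opened envelope 2, so this case is ruled out; weight (1/3)·0 = 0.
If it is in envelope 3 (prior 1/3): envelope 2 is the highest-numbered option available, probability 1; weight (1/3)·1 = 1/3.
The weights sum to 1/3.
So P(the cheque in envelope 3 | the presenter opened envelope 2) = (1/3) / (1/3) = 1.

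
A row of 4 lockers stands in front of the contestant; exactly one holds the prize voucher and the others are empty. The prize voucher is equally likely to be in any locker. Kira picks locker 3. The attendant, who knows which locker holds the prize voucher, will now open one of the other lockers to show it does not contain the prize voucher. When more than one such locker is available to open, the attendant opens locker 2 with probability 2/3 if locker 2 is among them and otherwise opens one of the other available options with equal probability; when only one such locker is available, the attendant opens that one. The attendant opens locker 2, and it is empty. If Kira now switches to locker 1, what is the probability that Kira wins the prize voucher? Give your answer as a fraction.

1/3

Apply Bayes' rule, conditioning on where the prize voucher actually is.
If it is in any of lockers 1, 3, and 4 (prior 1/4 each): locker 2 is available, opened with probability 2/3; weight (1/4)·(2/3) = 1/6 each.
If it is in locker 2 (prior 1/4): the attendant opened locker 2, so this case is ruled out; weight (1/4)·0 = 0.
The weights sum to 1/2.
So P(the prize voucher in locker 1 | the attendant opened locker 2) = (1/6) / (1/2) = 1/3.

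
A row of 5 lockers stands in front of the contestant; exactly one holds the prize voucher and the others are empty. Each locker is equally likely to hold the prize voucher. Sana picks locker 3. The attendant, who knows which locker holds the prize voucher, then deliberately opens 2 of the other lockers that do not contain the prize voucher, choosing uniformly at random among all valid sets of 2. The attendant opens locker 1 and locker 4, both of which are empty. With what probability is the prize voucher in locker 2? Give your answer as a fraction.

2/5

Condition on the true location of the prize voucher.
If it is in either of lockers 1 and 4 (prior 1/5 each): that locker was opened and seen not to hold the prize — ruled out; weight (1/5)·0 = 0 each.
If it is in either of lockers 2 and 5 (prior 1/5 each): the attendant has 3 equally likely choices, so probability 1/3; weight (1/5)·(1/3) = 1/15 each.
If it is in locker 3 (prior 1/5): the attendant has 6 equally likely choices, so probability 1/6; weight (1/5)·(1/6) = 1/30.
The weights sum to 1/6.
So P(the prize voucher in locker 2 | the attendant opened locker 1 and locker 4) = (1/15) / (1/6) = 2/5.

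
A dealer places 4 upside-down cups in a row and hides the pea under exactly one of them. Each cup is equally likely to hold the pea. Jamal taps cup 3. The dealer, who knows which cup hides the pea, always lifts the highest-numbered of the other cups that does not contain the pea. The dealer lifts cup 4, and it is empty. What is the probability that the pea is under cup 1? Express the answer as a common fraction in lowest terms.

1/3

Apply Bayes' rule, conditioning on where the pea actually is.
If it is under any of cups 1, 2, and 3 (prior 1/4 each): cup 4 is the highest-numbered option available, probability 1; weight (1/4)·1 = 1/4 each.
If it is under cup 4 (prior 1/4): the dealer opened cup 4, so this case is ruled out; weight (1/4)·0 = 0.
The weights sum to 3/4.
So P(the pea under cup 1 | the dealer opened cup 4) = (1/4) / (3/4) = 1/3.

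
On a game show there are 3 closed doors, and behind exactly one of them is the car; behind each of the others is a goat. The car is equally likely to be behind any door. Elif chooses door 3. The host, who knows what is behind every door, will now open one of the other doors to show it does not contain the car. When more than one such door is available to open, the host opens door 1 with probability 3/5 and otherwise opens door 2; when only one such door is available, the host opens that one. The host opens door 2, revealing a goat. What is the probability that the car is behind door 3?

Apply Bayes' rule, conditioning on where the car actually is.
If it is behind door 1 (prior 1/3): only door 2 is available, probability 1; weight (1/3)·1 = 1/3.
If it is behind door 2 (prior 1/3): the host opened door 2, so this case is ruled out; weight (1/3)·0 = 0.
If it is behind door 3 (prior 1/3): door 1 is available but not opened, probability 2/5; weight (1/3)·(2/5) = 2/15.
The weights sum to 7/15.
So P(the car behind door 3 | the host opened door 2) = (2/15) / (7/15) = 2/7.

2/7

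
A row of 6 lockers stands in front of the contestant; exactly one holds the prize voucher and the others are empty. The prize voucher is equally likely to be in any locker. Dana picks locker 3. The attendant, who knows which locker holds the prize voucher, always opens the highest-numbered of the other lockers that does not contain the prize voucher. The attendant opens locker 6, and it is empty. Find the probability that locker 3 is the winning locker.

Condition on the true location of the prize voucher.
If it is in any of lockers 1, 2, 3, 4, and 5 (prior 1/6 each): locker 6 is the highest-numbered option available, probability 1; weight (1/6)·1 = 1/6 each.
If it is in locker 6 (prior 1/6): the attendant opened locker 6, so this case is ruled out; weight (1/6)·0 = 0.
The weights sum to 5/6.
So P(the prize voucher in locker 3 | the attendant opened locker 6) = (1/6) / (5/6) = 1/5.

1/5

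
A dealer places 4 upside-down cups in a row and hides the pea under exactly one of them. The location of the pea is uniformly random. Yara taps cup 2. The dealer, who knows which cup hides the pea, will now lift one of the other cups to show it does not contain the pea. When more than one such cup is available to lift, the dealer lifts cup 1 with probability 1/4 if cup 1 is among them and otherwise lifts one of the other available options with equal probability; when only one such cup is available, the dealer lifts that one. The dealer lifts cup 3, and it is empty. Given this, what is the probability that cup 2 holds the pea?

Consider each possible location of the pea in turn.
If it is under cup 1 (prior 1/4): cup 1 holds the prize so is unavailable; the dealer chooses uniformly among the 2 others, probability 1/2; weight (1/4)·(1/2) = 1/8.
If it is under cup 2 (prior 1/4): cup 1 is available but not opened; cup 3 gets probability (1 − 1/4)/2 = 3/8; weight (1/4)·(3/8) = 3/32.
If it is under cup 3 (prior 1/4): the dealer opened cup 3, so this case is ruled out; weight (1/4)·0 = 0.
If it is under cup 4 (prior 1/4): cup 1 is available but not opened, probability 3/4; weight (1/4)·(3/4) = 3/16.
The weights sum to 13/32.
So P(the pea under cup 2 | the dealer opened cup 3) = (3/32) / (13/32) = 3/13.

3/13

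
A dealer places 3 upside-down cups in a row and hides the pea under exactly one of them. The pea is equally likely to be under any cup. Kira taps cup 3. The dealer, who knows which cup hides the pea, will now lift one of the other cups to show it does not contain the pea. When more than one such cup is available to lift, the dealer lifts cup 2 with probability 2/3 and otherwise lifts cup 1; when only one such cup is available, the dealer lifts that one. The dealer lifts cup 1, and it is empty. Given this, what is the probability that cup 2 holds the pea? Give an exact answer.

Apply Bayes' rule, conditioning on where the pea actually is.
If it is under cup 1 (prior 1/3): the dealer opened cup 1, so this case is ruled out; weight (1/3)·0 = 0.
If it is under cup 2 (prior 1/3): only cup 1 is available, probability 1; weight (1/3)·1 = 1/3.
If it is under cup 3 (prior 1/3): cup 2 is available but not opened, probability 1/3; weight (1/3)·(1/3) = 1/9.
The weights sum to 4/9.
So P(the pea under cup 2 | the dealer opened cup 1) = (1/3) / (4/9) = 3/4.

3/4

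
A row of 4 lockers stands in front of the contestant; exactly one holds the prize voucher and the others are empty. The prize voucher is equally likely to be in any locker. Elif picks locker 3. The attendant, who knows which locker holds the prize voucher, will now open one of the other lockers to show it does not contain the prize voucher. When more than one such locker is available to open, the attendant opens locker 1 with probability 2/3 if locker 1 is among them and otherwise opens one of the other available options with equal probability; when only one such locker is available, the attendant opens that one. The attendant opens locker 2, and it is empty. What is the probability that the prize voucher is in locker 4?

1/3

Consider each possible location of the prize voucher in turn.
If it is in locker 1 (prior 1/4): locker 1 holds the prize so is unavailable; the attendant chooses uniformly among the 2 others, probability 1/2; weight (1/4)·(1/2) = 1/8.
If it is in locker 2 (prior 1/4): the attendant opened locker 2, so this case is ruled out; weight (1/4)·0 = 0.
If it is in locker 3 (prior 1/4): locker 1 is available but not opened; locker 2 gets probability (1 − 2/3)/2 = 1/6; weight (1/4)·(1/6) = 1/24.
If it is in locker 4 (prior 1/4): locker 1 is available but not opened, probability 1/3; weight (1/4)·(1/3) = 1/12.
The weights sum to 1/4.
So P(the prize voucher in locker 4 | the attendant opened locker 2) = (1/12) / (1/4) = 1/3.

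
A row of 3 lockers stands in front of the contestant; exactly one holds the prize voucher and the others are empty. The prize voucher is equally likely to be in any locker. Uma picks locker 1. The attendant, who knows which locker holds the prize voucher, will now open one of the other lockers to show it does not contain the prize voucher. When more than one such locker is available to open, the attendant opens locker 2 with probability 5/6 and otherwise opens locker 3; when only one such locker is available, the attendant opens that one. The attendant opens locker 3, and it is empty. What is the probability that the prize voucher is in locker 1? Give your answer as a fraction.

1/7

Apply Bayes' rule, conditioning on where the prize voucher actually is.
If it is in locker 1 (prior 1/3): locker 2 is available but not opened, probability 1/6; weight (1/3)·(1/6) = 1/18.
If it is in locker 2 (prior 1/3): only locker 3 is available, probability 1; weight (1/3)·1 = 1/3.
If it is in locker 3 (prior 1/3): the attendant opened locker 3, so this case is ruled out; weight (1/3)·0 = 0.
The weights sum to 7/18.
So P(the prize voucher in locker 1 | the attendant opened locker 3) = (1/18) / (7/18) = 1/7.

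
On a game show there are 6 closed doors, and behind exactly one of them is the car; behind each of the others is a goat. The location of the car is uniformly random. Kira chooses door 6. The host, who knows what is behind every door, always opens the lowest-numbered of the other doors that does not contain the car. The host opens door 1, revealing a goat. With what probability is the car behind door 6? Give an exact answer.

Consider each possible location of the car in turn.
If it is behind door 1 (prior 1/6): the host opened door 1, so this case is ruled out; weight (1/6)·0 = 0.
If it is behind any of doors 2, 3, 4, 5, and 6 (prior 1/6 each): door 1 is the lowest-numbered option available, probability 1; weight (1/6)·1 = 1/6 each.
The weights sum to 5/6.
So P(the car behind door 6 | the host opened door 1) = (1/6) / (5/6) = 1/5.

1/5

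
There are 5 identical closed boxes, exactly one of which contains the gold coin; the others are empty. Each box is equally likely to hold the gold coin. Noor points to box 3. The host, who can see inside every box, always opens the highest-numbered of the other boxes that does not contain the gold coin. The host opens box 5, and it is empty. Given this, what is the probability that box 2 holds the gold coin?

Consider each possible location of the gold coin in turn.
If it is in any of boxes 1, 2, 3, and 4 (prior 1/5 each): box 5 is the highest-numbered option available, probability 1; weight (1/5)·1 = 1/5 each.
If it is in box 5 (prior 1/5): the host opened box 5, so this case is ruled out; weight (1/5)·0 = 0.
The weights sum to 4/5.
So P(the gold coin in box 2 | the host opened box 5) = (1/5) / (4/5) = 1/4.

1/4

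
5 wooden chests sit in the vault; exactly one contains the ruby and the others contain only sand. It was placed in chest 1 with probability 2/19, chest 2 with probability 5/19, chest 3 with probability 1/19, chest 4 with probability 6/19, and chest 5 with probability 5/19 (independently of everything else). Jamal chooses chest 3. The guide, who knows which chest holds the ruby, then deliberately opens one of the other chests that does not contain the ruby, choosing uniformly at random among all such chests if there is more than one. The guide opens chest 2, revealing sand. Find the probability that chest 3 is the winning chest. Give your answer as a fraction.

3/55

Consider each possible location of the ruby in turn.
If it is in chest 1 (prior 2/19): the guide has 3 equally likely choices, so probability 1/3; weight (2/19)·(1/3) = 2/57.
If it is in chest 2 (prior 5/19): the guide opened chest 2, so this case is ruled out; weight (5/19)·0 = 0.
If it is in chest 3 (prior 1/19): the guide has 4 equally likely choices, so probability 1/4; weight (1/19)·(1/4) = 1/76.
If it is in chest 4 (prior 6/19): the guide has 3 equally likely choices, so probability 1/3; weight (6/19)·(1/3) = 2/19.
If it is in chest 5 (prior 5/19): the guide has 3 equally likely choices, so probability 1/3; weight (5/19)·(1/3) = 5/57.
The weights sum to 55/228.
So P(the ruby in chest 3 | the guide opened chest 2) = (1/76) / (55/228) = 3/55.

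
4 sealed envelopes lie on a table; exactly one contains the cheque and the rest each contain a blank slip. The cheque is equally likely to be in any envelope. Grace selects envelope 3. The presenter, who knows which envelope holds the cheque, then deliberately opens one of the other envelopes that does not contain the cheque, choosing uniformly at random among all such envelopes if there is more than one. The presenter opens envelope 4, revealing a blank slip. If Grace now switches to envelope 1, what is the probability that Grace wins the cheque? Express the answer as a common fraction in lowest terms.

3/8

Apply Bayes' rule, conditioning on where the cheque actually is.
If it is in either of envelopes 1 and 2 (prior 1/4 each): the presenter has 2 equally likely choices, so probability 1/2; weight (1/4)·(1/2) = 1/8 each.
If it is in envelope 3 (prior 1/4): the presenter has 3 equally likely choices, so probability 1/3; weight (1/4)·(1/3) = 1/12.
If it is in envelope 4 (prior 1/4): the presenter opened envelope 4, so this case is ruled out; weight (1/4)·0 = 0.
The weights sum to 1/3.
So P(the cheque in envelope 1 | the presenter opened envelope 4) = (1/8) / (1/3) = 3/8.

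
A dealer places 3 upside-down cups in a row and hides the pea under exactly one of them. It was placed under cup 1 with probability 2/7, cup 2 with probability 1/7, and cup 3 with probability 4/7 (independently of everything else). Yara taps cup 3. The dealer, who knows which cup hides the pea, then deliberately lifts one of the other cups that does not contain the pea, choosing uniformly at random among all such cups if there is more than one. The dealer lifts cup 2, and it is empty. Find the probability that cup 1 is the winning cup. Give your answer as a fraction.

Apply Bayes' rule, conditioning on where the pea actually is.
If it is under cup 1 (prior 2/7): the dealer has no choice, probability 1; weight (2/7)·1 = 2/7.
If it is under cup 2 (prior 1/7): the dealer opened cup 2, so this case is ruled out; weight (1/7)·0 = 0.
If it is under cup 3 (prior 4/7): the dealer has 2 equally likely choices, so probability 1/2; weight (4/7)·(1/2) = 2/7.
The weights sum to 4/7.
So P(the pea under cup 1 | the dealer opened cup 2) = (2/7) / (4/7) = 1/2.

1/2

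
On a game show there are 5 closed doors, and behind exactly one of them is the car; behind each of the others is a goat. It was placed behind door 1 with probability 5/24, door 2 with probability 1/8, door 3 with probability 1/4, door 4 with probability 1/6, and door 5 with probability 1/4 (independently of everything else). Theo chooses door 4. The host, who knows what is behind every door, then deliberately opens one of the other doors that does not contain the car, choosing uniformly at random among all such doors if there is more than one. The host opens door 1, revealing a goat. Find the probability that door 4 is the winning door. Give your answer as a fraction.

1/6

Apply Bayes' rule, conditioning on where the car actually is.
If it is behind door 1 (prior 5/24): the host opened door 1, so this case is ruled out; weight (5/24)·0 = 0.
If it is behind door 2 (prior 1/8): the host has 3 equally likely choices, so probability 1/3; weight (1/8)·(1/3) = 1/24.
If it is behind either of doors 3 and 5 (prior 1/4 each): the host has 3 equally likely choices, so probability 1/3; weight (1/4)·(1/3) = 1/12 each.
If it is behind door 4 (prior 1/6): the host has 4 equally likely choices, so probability 1/4; weight (1/6)·(1/4) = 1/24.
The weights sum to 1/4.
So P(the car behind door 4 | the host opened door 1) = (1/24) / (1/4) = 1/6.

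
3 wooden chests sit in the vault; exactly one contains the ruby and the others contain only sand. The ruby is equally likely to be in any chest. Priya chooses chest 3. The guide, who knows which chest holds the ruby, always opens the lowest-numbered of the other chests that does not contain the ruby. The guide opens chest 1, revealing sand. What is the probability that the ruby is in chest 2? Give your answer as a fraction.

1/2

Consider each possible location of the ruby in turn.
If it is in chest 1 (prior 1/3): the guide opened chest 1, so this case is ruled out; weight (1/3)·0 = 0.
If it is in either of chests 2 and 3 (prior 1/3 each): chest 1 is the lowest-numbered option available, probability 1; weight (1/3)·1 = 1/3 each.
The weights sum to 2/3.
So P(the ruby in chest 2 | the guide opened chest 1) = (1/3) / (2/3) = 1/2.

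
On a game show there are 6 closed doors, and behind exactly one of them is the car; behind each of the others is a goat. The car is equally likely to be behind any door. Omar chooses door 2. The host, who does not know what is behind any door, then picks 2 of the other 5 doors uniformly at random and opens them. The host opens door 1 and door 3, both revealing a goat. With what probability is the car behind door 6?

1/4

Because the host chose which doors to open without knowing where the car is, the choice is independent of the prize location. Learning that none of the 2 opened doors holds the car simply rules out those 2 locations and leaves the remaining 4 doors still equally likely by symmetry.
So P(the car behind door 6) = 1/4.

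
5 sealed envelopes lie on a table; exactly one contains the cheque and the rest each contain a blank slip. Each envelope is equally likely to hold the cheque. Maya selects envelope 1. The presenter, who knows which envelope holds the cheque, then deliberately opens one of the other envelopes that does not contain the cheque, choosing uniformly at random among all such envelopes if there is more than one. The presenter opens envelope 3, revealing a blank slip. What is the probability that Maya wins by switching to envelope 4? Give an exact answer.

Condition on the true location of the cheque.
If it is in envelope 1 (prior 1/5): the presenter has 4 equally likely choices, so probability 1/4; weight (1/5)·(1/4) = 1/20.
If it is in any of envelopes 2, 4, and 5 (prior 1/5 each): the presenter has 3 equally likely choices, so probability 1/3; weight (1/5)·(1/3) = 1/15 each.
If it is in envelope 3 (prior 1/5): the presenter opened envelope 3, so this case is ruled out; weight (1/5)·0 = 0.
The weights sum to 1/4.
So P(the cheque in envelope 4 | the presenter opened envelope 3) = (1/15) / (1/4) = 4/15.

4/15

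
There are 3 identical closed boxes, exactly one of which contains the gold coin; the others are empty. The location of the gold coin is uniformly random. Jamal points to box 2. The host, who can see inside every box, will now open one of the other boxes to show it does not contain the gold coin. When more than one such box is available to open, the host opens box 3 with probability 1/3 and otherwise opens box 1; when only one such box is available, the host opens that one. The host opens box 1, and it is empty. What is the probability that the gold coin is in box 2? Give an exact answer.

Consider each possible location of the gold coin in turn.
If it is in box 1 (prior 1/3): the host opened box 1, so this case is ruled out; weight (1/3)·0 = 0.
If it is in box 2 (prior 1/3): box 3 is available but not opened, probability 2/3; weight (1/3)·(2/3) = 2/9.
If it is in box 3 (prior 1/3): only box 1 is available, probability 1; weight (1/3)·1 = 1/3.
The weights sum to 5/9.
So P(the gold coin in box 2 | the host opened box 1) = (2/9) / (5/9) = 2/5.

2/5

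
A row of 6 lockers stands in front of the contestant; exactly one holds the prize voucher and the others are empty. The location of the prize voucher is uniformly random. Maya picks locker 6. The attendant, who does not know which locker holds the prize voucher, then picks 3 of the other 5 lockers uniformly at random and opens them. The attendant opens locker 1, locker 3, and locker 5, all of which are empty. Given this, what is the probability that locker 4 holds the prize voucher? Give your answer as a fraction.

1/3

Condition on the true location of the prize voucher.
If it is in any of lockers 1, 3, and 5 (prior 1/6 each): that locker was opened and seen not to hold the prize — ruled out; weight (1/6)·0 = 0 each.
If it is in any of lockers 2, 4, and 6 (prior 1/6 each): the attendant picks exactly this set with probability 1/10 regardless, and none is the prize; weight (1/6)·(1/10) = 1/60 each.
The weights sum to 1/20.
So P(the prize voucher in locker 4 | the attendant opened locker 1, locker 3, and locker 5) = (1/60) / (1/20) = 1/3.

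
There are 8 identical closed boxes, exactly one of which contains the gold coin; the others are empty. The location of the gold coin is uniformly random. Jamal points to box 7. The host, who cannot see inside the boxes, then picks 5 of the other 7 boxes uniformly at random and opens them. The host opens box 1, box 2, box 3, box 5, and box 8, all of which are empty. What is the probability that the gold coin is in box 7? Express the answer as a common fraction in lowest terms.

Apply Bayes' rule, conditioning on where the gold coin actually is.
If it is in any of boxes 1, 2, 3, 5, and 8 (prior 1/8 each): that box was opened and seen not to hold the prize — ruled out; weight (1/8)·0 = 0 each.
If it is in any of boxes 4, 6, and 7 (prior 1/8 each): the host picks exactly this set with probability 1/21 regardless, and none is the prize; weight (1/8)·(1/21) = 1/168 each.
The weights sum to 1/56.
So P(the gold coin in box 7 | the host opened box 1, box 2, box 3, box 5, and box 8) = (1/168) / (1/56) = 1/3.

1/3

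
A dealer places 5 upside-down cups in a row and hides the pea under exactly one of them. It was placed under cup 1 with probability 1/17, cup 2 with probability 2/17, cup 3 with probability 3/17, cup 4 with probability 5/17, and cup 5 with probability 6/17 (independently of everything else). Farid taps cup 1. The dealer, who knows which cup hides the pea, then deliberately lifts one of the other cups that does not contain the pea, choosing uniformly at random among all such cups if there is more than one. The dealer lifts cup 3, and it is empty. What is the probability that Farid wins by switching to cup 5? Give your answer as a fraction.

Condition on the true location of the pea.
If it is under cup 1 (prior 1/17): the dealer has 4 equally likely choices, so probability 1/4; weight (1/17)·(1/4) = 1/68.
If it is under cup 2 (prior 2/17): the dealer has 3 equally likely choices, so probability 1/3; weight (2/17)·(1/3) = 2/51.
If it is under cup 3 (prior 3/17): the dealer opened cup 3, so this case is ruled out; weight (3/17)·0 = 0.
If it is under cup 4 (prior 5/17): the dealer has 3 equally likely choices, so probability 1/3; weight (5/17)·(1/3) = 5/51.
If it is under cup 5 (prior 6/17): the dealer has 3 equally likely choices, so probability 1/3; weight (6/17)·(1/3) = 2/17.
The weights sum to 55/204.
So P(the pea under cup 5 | the dealer opened cup 3) = (2/17) / (55/204) = 24/55.

24/55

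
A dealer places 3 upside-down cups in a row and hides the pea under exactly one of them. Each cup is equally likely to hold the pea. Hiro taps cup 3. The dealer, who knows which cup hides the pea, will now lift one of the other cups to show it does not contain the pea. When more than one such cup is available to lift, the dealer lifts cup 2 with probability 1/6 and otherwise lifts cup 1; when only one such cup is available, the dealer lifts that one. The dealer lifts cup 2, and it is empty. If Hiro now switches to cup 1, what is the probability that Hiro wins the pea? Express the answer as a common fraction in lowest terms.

Apply Bayes' rule, conditioning on where the pea actually is.
If it is under cup 1 (prior 1/3): only cup 2 is available, probability 1; weight (1/3)·1 = 1/3.
If it is under cup 2 (prior 1/3): the dealer opened cup 2, so this case is ruled out; weight (1/3)·0 = 0.
If it is under cup 3 (prior 1/3): cup 2 is available, opened with probability 1/6; weight (1/3)·(1/6) = 1/18.
The weights sum to 7/18.
So P(the pea under cup 1 | the dealer opened cup 2) = (1/3) / (7/18) = 6/7.

6/7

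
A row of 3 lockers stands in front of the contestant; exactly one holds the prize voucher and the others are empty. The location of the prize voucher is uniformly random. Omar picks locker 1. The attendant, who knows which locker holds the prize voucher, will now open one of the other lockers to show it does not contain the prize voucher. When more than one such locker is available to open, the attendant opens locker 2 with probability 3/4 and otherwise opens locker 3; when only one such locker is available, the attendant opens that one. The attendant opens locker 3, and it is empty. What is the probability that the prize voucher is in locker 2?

4/5

Consider each possible location of the prize voucher in turn.
If it is in locker 1 (prior 1/3): locker 2 is available but not opened, probability 1/4; weight (1/3)·(1/4) = 1/12.
If it is in locker 2 (prior 1/3): only locker 3 is available, probability 1; weight (1/3)·1 = 1/3.
If it is in locker 3 (prior 1/3): the attendant opened locker 3, so this case is ruled out; weight (1/3)·0 = 0.
The weights sum to 5/12.
So P(the prize voucher in locker 2 | the attendant opened locker 3) = (1/3) / (5/12) = 4/5.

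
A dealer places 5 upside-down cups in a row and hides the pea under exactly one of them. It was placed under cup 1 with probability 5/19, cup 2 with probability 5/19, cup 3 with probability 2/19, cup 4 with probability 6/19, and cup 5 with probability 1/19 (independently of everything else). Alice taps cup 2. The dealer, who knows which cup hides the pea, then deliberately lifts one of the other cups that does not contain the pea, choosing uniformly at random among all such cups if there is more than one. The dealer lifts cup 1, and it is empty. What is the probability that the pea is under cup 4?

Condition on the true location of the pea.
If it is under cup 1 (prior 5/19): the dealer opened cup 1, so this case is ruled out; weight (5/19)·0 = 0.
If it is under cup 2 (prior 5/19): the dealer has 4 equally likely choices, so probability 1/4; weight (5/19)·(1/4) = 5/76.
If it is under cup 3 (prior 2/19): the dealer has 3 equally likely choices, so probability 1/3; weight (2/19)·(1/3) = 2/57.
If it is under cup 4 (prior 6/19): the dealer has 3 equally likely choices, so probability 1/3; weight (6/19)·(1/3) = 2/19.
If it is under cup 5 (prior 1/19): the dealer has 3 equally likely choices, so probability 1/3; weight (1/19)·(1/3) = 1/57.
The weights sum to 17/76.
So P(the pea under cup 4 | the dealer opened cup 1) = (2/19) / (17/76) = 8/17.

8/17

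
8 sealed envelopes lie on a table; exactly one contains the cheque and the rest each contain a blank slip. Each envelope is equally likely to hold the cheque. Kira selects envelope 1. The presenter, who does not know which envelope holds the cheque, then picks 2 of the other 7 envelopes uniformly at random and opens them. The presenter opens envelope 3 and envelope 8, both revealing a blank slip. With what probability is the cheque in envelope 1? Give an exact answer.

Consider each possible location of the cheque in turn.
If it is in any of envelopes 1, 2, 4, 5, 6, and 7 (prior 1/8 each): the presenter picks exactly this set with probability 1/21 regardless, and none is the prize; weight (1/8)·(1/21) = 1/168 each.
If it is in either of envelopes 3 and 8 (prior 1/8 each): that envelope was opened and seen not to hold the prize — ruled out; weight (1/8)·0 = 0 each.
The weights sum to 1/28.
So P(the cheque in envelope 1 | the presenter opened envelope 3 and envelope 8) = (1/168) / (1/28) = 1/6.

1/6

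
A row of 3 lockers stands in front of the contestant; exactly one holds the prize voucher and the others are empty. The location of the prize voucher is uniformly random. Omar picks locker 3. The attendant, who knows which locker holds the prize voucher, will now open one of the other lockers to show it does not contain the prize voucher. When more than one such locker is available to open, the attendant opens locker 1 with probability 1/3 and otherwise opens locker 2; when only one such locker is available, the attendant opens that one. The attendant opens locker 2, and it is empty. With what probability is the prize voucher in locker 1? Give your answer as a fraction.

Consider each possible location of the prize voucher in turn.
If it is in locker 1 (prior 1/3): only locker 2 is available, probability 1; weight (1/3)·1 = 1/3.
If it is in locker 2 (prior 1/3): the attendant opened locker 2, so this case is ruled out; weight (1/3)·0 = 0.
If it is in locker 3 (prior 1/3): locker 1 is available but not opened, probability 2/3; weight (1/3)·(2/3) = 2/9.
The weights sum to 5/9.
So P(the prize voucher in locker 1 | the attendant opened locker 2) = (1/3) / (5/9) = 3/5.

3/5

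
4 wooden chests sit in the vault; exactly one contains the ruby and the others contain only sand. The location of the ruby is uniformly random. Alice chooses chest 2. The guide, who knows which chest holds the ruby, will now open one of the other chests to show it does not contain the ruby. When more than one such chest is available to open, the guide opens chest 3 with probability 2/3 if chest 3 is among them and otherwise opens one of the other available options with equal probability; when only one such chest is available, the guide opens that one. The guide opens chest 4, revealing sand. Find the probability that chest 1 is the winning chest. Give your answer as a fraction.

Consider each possible location of the ruby in turn.
If it is in chest 1 (prior 1/4): chest 3 is available but not opened, probability 1/3; weight (1/4)·(1/3) = 1/12.
If it is in chest 2 (prior 1/4): chest 3 is available but not opened; chest 4 gets probability (1 − 2/3)/2 = 1/6; weight (1/4)·(1/6) = 1/24.
If it is in chest 3 (prior 1/4): chest 3 holds the prize so is unavailable; the guide chooses uniformly among the 2 others, probability 1/2; weight (1/4)·(1/2) = 1/8.
If it is in chest 4 (prior 1/4): the guide opened chest 4, so this case is ruled out; weight (1/4)·0 = 0.
The weights sum to 1/4.
So P(the ruby in chest 1 | the guide opened chest 4) = (1/12) / (1/4) = 1/3.

1/3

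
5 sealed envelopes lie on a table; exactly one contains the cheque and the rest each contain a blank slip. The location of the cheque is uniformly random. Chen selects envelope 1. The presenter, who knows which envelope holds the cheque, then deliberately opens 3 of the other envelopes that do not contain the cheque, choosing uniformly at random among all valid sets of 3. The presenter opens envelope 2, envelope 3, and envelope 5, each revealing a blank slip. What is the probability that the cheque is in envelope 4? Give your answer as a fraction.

4/5

Consider each possible location of the cheque in turn.
If it is in envelope 1 (prior 1/5): the presenter has 4 equally likely choices, so probability 1/4; weight (1/5)·(1/4) = 1/20.
If it is in any of envelopes 2, 3, and 5 (prior 1/5 each): that envelope was opened and seen not to hold the prize — ruled out; weight (1/5)·0 = 0 each.
If it is in envelope 4 (prior 1/5): the presenter has no choice, probability 1; weight (1/5)·1 = 1/5.
The weights sum to 1/4.
So P(the cheque in envelope 4 | the presenter opened envelope 2, envelope 3, and envelope 5) = (1/5) / (1/4) = 4/5.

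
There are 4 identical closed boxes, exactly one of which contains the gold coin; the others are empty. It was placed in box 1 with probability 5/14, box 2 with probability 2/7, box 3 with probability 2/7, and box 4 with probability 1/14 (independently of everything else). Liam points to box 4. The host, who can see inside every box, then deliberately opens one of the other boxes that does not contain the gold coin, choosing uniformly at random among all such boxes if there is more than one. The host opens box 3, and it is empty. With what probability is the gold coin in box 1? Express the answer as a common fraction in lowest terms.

Consider each possible location of the gold coin in turn.
If it is in box 1 (prior 5/14): the host has 2 equally likely choices, so probability 1/2; weight (5/14)·(1/2) = 5/28.
If it is in box 2 (prior 2/7): the host has 2 equally likely choices, so probability 1/2; weight (2/7)·(1/2) = 1/7.
If it is in box 3 (prior 2/7): the host opened box 3, so this case is ruled out; weight (2/7)·0 = 0.
If it is in box 4 (prior 1/14): the host has 3 equally likely choices, so probability 1/3; weight (1/14)·(1/3) = 1/42.
The weights sum to 29/84.
So P(the gold coin in box 1 | the host opened box 3) = (5/28) / (29/84) = 15/29.

15/29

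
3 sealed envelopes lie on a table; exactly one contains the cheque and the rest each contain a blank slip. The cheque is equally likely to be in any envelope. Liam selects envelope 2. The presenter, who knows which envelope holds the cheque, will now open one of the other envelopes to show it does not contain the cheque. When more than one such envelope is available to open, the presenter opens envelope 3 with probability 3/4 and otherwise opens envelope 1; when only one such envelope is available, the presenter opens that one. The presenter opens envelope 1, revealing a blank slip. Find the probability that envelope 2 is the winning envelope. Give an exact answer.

1/5

Apply Bayes' rule, conditioning on where the cheque actually is.
If it is in envelope 1 (prior 1/3): the presenter opened envelope 1, so this case is ruled out; weight (1/3)·0 = 0.
If it is in envelope 2 (prior 1/3): envelope 3 is available but not opened, probability 1/4; weight (1/3)·(1/4) = 1/12.
If it is in envelope 3 (prior 1/3): only envelope 1 is available, probability 1; weight (1/3)·1 = 1/3.
The weights sum to 5/12.
So P(the cheque in envelope 2 | the presenter opened envelope 1) = (1/12) / (5/12) = 1/5.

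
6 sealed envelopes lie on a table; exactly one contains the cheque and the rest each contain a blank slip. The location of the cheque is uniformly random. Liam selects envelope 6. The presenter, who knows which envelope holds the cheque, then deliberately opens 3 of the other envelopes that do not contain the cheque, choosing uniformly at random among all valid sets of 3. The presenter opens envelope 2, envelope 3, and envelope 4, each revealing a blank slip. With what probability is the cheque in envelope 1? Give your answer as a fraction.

5/12

Apply Bayes' rule, conditioning on where the cheque actually is.
If it is in either of envelopes 1 and 5 (prior 1/6 each): the presenter has 4 equally likely choices, so probability 1/4; weight (1/6)·(1/4) = 1/24 each.
If it is in any of envelopes 2, 3, and 4 (prior 1/6 each): that envelope was opened and seen not to hold the prize — ruled out; weight (1/6)·0 = 0 each.
If it is in envelope 6 (prior 1/6): the presenter has 10 equally likely choices, so probability 1/10; weight (1/6)·(1/10) = 1/60.
The weights sum to 1/10.
So P(the cheque in envelope 1 | the presenter opened envelope 2, envelope 3, and envelope 4) = (1/24) / (1/10) = 5/12.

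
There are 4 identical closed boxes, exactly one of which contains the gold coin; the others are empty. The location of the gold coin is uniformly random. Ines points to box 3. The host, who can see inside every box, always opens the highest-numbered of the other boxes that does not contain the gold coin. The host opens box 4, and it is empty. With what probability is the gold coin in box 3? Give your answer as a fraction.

Apply Bayes' rule, conditioning on where the gold coin actually is.
If it is in any of boxes 1, 2, and 3 (prior 1/4 each): box 4 is the highest-numbered option available, probability 1; weight (1/4)·1 = 1/4 each.
If it is in box 4 (prior 1/4): the host opened box 4, so this case is ruled out; weight (1/4)·0 = 0.
The weights sum to 3/4.
So P(the gold coin in box 3 | the host opened box 4) = (1/4) / (3/4) = 1/3.

1/3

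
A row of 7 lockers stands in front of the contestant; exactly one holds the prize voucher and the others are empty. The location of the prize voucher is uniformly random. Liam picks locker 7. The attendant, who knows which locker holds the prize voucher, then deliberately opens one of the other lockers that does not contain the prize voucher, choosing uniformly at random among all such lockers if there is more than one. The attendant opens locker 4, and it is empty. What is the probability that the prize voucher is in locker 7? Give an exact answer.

Apply Bayes' rule, conditioning on where the prize voucher actually is.
If it is in any of lockers 1, 2, 3, 5, and 6 (prior 1/7 each): the attendant has 5 equally likely choices, so probability 1/5; weight (1/7)·(1/5) = 1/35 each.
If it is in locker 4 (prior 1/7): the attendant opened locker 4, so this case is ruled out; weight (1/7)·0 = 0.
If it is in locker 7 (prior 1/7): the attendant has 6 equally likely choices, so probability 1/6; weight (1/7)·(1/6) = 1/42.
The weights sum to 1/6.
So P(the prize voucher in locker 7 | the attendant opened locker 4) = (1/42) / (1/6) = 1/7.

1/7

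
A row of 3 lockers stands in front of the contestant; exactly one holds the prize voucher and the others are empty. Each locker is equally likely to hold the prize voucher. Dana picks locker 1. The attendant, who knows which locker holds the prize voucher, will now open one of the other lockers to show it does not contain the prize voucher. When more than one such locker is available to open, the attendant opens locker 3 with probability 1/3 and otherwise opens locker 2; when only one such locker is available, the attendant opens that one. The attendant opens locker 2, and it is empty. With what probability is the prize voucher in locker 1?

2/5

Apply Bayes' rule, conditioning on where the prize voucher actually is.
If it is in locker 1 (prior 1/3): locker 3 is available but not opened, probability 2/3; weight (1/3)·(2/3) = 2/9.
If it is in locker 2 (prior 1/3): the attendant opened locker 2, so this case is ruled out; weight (1/3)·0 = 0.
If it is in locker 3 (prior 1/3): only locker 2 is available, probability 1; weight (1/3)·1 = 1/3.
The weights sum to 5/9.
So P(the prize voucher in locker 1 | the attendant opened locker 2) = (2/9) / (5/9) = 2/5.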